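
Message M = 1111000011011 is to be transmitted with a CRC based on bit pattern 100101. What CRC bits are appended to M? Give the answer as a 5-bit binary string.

Append 5 zeros: 111100001101100000. Divide by 100101 (XOR where the leading bit is 1):
  pos 0: 111100 XOR 100101 = 011001
  pos 1: 110010 XOR 100101 = 010111
  pos 2: 101110 XOR 100101 = 001011
  pos 4: 101111 XOR 100101 = 001010
  pos 6: 101001 XOR 100101 = 001100
  pos 8: 110010 XOR 100101 = 010111
  pos 9: 101110 XOR 100101 = 001011
  pos 11: 101100 XOR 100101 = 001001
Remainder (last 5 bits) = 10010. This is the CRC / FCS.

10010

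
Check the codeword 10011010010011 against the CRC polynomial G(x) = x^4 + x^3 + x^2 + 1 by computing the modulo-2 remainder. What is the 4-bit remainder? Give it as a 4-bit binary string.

Modulo-2 division of 10011010010011 by 11101:
  pos 0: 10011 XOR 11101 = 01110
  pos 1: 11100 XOR 11101 = 00001
  pos 5: 11001 XOR 11101 = 00100
  pos 7: 10000 XOR 11101 = 01101
  pos 8: 11011 XOR 11101 = 00110
Remainder = 1101 (nonzero — an error is detected).

1101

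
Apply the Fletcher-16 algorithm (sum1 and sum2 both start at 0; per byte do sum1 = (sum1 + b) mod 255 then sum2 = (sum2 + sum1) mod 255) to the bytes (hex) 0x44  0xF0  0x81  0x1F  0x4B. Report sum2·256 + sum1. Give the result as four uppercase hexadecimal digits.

Running sums (mod 255):
  after byte 0 (0x44): sum1=68, sum2=68
  after byte 1 (0xF0): sum1=53, sum2=121
  after byte 2 (0x81): sum1=182, sum2=48
  after byte 3 (0x1F): sum1=213, sum2=6
  after byte 4 (0x4B): sum1=33, sum2=39
Checksum = sum2·256 + sum1 = 39·256 + 33 = 10017 = 0x2721.

2721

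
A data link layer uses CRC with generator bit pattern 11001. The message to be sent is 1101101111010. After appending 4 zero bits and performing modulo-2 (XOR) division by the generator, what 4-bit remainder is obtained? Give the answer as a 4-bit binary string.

Append 4 zeros: 11011011110100000. Divide by 11001 (XOR where the leading bit is 1):
  pos 0: 11011 XOR 11001 = 00010
  pos 3: 10011 XOR 11001 = 01010
  pos 4: 10101 XOR 11001 = 01100
  pos 5: 11001 XOR 11001 = 00000
  pos 11: 10000 XOR 11001 = 01001
  pos 12: 10010 XOR 11001 = 01011
Remainder (last 4 bits) = 1011. This is the CRC / FCS.

1011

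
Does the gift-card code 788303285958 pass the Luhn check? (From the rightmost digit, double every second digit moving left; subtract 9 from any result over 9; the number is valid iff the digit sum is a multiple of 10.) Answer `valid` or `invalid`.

From the right, keep odd positions and double even positions (subtract 9 from any doubled value over 9):
  doubled (positions 2,4,...): 1 1 4 0 7 5 → sum 18
  kept (positions 1,3,...): 8 9 8 3 3 8 → sum 39
Total = 57.
57 mod 10 = 7, so the number is invalid.

invalid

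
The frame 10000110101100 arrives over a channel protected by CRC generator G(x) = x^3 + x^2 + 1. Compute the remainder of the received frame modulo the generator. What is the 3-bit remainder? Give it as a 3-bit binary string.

111

Modulo-2 division of 10000110101100 by 1101:
  pos 0: 1000 XOR 1101 = 0101
  pos 1: 1010 XOR 1101 = 0111
  pos 2: 1111 XOR 1101 = 0010
  pos 4: 1010 XOR 1101 = 0111
  pos 5: 1111 XOR 1101 = 0010
  pos 7: 1001 XOR 1101 = 0100
  pos 8: 1001 XOR 1101 = 0100
  pos 9: 1000 XOR 1101 = 0101
  pos 10: 1010 XOR 1101 = 0111
Remainder = 111 (nonzero — an error is detected).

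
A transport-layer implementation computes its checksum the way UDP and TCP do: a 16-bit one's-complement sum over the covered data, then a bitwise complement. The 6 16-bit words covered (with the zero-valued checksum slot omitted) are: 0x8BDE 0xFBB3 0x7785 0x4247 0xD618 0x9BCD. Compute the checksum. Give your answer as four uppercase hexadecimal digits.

4CBA

One's-complement addition (fold any carry out of bit 15 back into bit 0):
  0x8BDE + 0xFBB3 = 0x18791 → wrap carry → 0x8792
  0x8792 + 0x7785 = 0x0FF17
  0xFF17 + 0x4247 = 0x1415E → wrap carry → 0x415F
  0x415F + 0xD618 = 0x11777 → wrap carry → 0x1778
  0x1778 + 0x9BCD = 0x0B345
One's-complement sum = 0xB345.
Checksum = ~0xB345 & 0xFFFF = 0x4CBA.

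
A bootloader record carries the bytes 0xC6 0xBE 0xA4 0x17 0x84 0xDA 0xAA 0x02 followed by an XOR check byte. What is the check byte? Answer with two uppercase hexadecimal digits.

XOR the bytes together:
  start with 0xC6
  0xC6 ⊕ 0xBE = 0x78
  0x78 ⊕ 0xA4 = 0xDC
  0xDC ⊕ 0x17 = 0xCB
  0xCB ⊕ 0x84 = 0x4F
  0x4F ⊕ 0xDA = 0x95
  0x95 ⊕ 0xAA = 0x3F
  0x3F ⊕ 0x02 = 0x3D

3D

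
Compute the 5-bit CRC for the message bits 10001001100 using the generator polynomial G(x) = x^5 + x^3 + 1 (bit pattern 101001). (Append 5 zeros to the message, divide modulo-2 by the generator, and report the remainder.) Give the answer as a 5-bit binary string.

11110

Append 5 zeros: 1000100110000000. Divide by 101001 (XOR where the leading bit is 1):
  pos 0: 100010 XOR 101001 = 001011
  pos 2: 101101 XOR 101001 = 000100
  pos 5: 100100 XOR 101001 = 001101
  pos 7: 110100 XOR 101001 = 011101
  pos 8: 111010 XOR 101001 = 010011
  pos 9: 100110 XOR 101001 = 001111
Remainder (last 5 bits) = 11110. This is the CRC / FCS.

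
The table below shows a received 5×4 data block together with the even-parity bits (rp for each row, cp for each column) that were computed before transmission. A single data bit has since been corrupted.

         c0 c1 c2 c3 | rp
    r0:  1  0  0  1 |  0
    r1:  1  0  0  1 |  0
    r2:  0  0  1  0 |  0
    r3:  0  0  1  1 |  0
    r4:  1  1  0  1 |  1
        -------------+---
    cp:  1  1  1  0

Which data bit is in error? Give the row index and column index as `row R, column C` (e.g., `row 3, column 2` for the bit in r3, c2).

row 2, column 2

Recompute each row's even parity and compare to rp:
  r0: data parity 0, sent rp 0 → ok
  r1: data parity 0, sent rp 0 → ok
  r2: data parity 1, sent rp 0 → mismatch
  r3: data parity 0, sent rp 0 → ok
  r4: data parity 1, sent rp 1 → ok
Recompute each column's even parity and compare to cp:
  c0: data parity 1, sent cp 1 → ok
  c1: data parity 1, sent cp 1 → ok
  c2: data parity 0, sent cp 1 → mismatch
  c3: data parity 0, sent cp 0 → ok
Exactly one row (r2) and one column (c2) fail → the flipped bit is at their intersection.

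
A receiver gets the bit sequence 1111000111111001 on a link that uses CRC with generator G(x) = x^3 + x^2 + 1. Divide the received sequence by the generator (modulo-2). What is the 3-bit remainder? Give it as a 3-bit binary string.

011

Modulo-2 division of 1111000111111001 by 1101:
  pos 0: 1111 XOR 1101 = 0010
  pos 2: 1000 XOR 1101 = 0101
  pos 3: 1010 XOR 1101 = 0111
  pos 4: 1111 XOR 1101 = 0010
  pos 6: 1011 XOR 1101 = 0110
  pos 7: 1101 XOR 1101 = 0000
  pos 11: 1100 XOR 1101 = 0001
Remainder = 011 (nonzero — an error is detected).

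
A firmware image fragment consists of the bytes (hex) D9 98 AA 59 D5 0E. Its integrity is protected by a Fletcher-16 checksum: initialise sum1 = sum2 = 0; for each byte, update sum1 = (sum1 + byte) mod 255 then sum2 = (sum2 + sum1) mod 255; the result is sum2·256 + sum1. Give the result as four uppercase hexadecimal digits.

Running sums (mod 255):
  after byte 0 (D9): sum1=217, sum2=217
  after byte 1 (98): sum1=114, sum2=76
  after byte 2 (AA): sum1=29, sum2=105
  after byte 3 (59): sum1=118, sum2=223
  after byte 4 (D5): sum1=76, sum2=44
  after byte 5 (0E): sum1=90, sum2=134
Checksum = sum2·256 + sum1 = 134·256 + 90 = 34394 = 0x865A.

865A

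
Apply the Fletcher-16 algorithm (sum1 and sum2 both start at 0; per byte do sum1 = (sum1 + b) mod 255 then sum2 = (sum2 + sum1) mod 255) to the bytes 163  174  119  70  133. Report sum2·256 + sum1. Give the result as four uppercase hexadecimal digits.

Running sums (mod 255):
  after byte 0 (163): sum1=163, sum2=163
  after byte 1 (174): sum1=82, sum2=245
  after byte 2 (119): sum1=201, sum2=191
  after byte 3 (70): sum1=16, sum2=207
  after byte 4 (133): sum1=149, sum2=101
Checksum = sum2·256 + sum1 = 101·256 + 149 = 26005 = 0x6595.

6595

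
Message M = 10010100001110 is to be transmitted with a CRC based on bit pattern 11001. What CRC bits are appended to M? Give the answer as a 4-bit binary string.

Append 4 zeros: 100101000011100000. Divide by 11001 (XOR where the leading bit is 1):
  pos 0: 10010 XOR 11001 = 01011
  pos 1: 10111 XOR 11001 = 01110
  pos 2: 11100 XOR 11001 = 00101
  pos 4: 10100 XOR 11001 = 01101
  pos 5: 11010 XOR 11001 = 00011
  pos 8: 11111 XOR 11001 = 00110
  pos 10: 11000 XOR 11001 = 00001
Remainder (last 4 bits) = 1000. This is the CRC / FCS.

1000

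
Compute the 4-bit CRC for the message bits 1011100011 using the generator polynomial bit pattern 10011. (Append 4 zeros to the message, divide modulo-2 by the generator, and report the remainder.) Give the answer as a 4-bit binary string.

Append 4 zeros: 10111000110000. Divide by 10011 (XOR where the leading bit is 1):
  pos 0: 10111 XOR 10011 = 00100
  pos 2: 10000 XOR 10011 = 00011
  pos 5: 11011 XOR 10011 = 01000
  pos 6: 10000 XOR 10011 = 00011
  pos 9: 11000 XOR 10011 = 01011
Remainder (last 4 bits) = 1011. This is the CRC / FCS.

1011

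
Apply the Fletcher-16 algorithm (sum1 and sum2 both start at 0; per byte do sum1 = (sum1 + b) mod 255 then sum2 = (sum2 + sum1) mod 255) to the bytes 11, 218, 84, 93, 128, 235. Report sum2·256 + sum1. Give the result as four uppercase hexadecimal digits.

DE04

Running sums (mod 255):
  after byte 0 (11): sum1=11, sum2=11
  after byte 1 (218): sum1=229, sum2=240
  after byte 2 (84): sum1=58, sum2=43
  after byte 3 (93): sum1=151, sum2=194
  after byte 4 (128): sum1=24, sum2=218
  after byte 5 (235): sum1=4, sum2=222
Checksum = sum2·256 + sum1 = 222·256 + 4 = 56836 = 0xDE04.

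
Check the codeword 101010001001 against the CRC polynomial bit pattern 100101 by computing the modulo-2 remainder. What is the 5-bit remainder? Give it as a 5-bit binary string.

Modulo-2 division of 101010001001 by 100101:
  pos 0: 101010 XOR 100101 = 001111
  pos 2: 111100 XOR 100101 = 011001
  pos 3: 110011 XOR 100101 = 010110
  pos 4: 101100 XOR 100101 = 001001
  pos 6: 100101 XOR 100101 = 000000
Remainder = 00000 (zero — the frame passes the CRC check).

00000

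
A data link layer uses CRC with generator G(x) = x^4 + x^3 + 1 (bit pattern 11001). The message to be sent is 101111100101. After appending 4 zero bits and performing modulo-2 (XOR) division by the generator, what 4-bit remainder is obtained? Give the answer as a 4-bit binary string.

Append 4 zeros: 1011111001010000. Divide by 11001 (XOR where the leading bit is 1):
  pos 0: 10111 XOR 11001 = 01110
  pos 1: 11101 XOR 11001 = 00100
  pos 3: 10010 XOR 11001 = 01011
  pos 4: 10110 XOR 11001 = 01111
  pos 5: 11111 XOR 11001 = 00110
  pos 7: 11001 XOR 11001 = 00000
Remainder (last 4 bits) = 0000. This is the CRC / FCS.

0000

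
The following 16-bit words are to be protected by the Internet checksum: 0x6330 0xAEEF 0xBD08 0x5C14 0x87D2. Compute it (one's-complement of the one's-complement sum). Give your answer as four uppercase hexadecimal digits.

One's-complement addition (fold any carry out of bit 15 back into bit 0):
  0x6330 + 0xAEEF = 0x1121F → wrap carry → 0x1220
  0x1220 + 0xBD08 = 0x0CF28
  0xCF28 + 0x5C14 = 0x12B3C → wrap carry → 0x2B3D
  0x2B3D + 0x87D2 = 0x0B30F
One's-complement sum = 0xB30F.
Checksum = ~0xB30F & 0xFFFF = 0x4CF0.

4CF0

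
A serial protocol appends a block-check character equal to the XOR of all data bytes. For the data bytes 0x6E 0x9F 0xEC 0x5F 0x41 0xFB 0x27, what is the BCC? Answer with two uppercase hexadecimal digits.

DF

XOR the bytes together:
  start with 0x6E
  0x6E ⊕ 0x9F = 0xF1
  0xF1 ⊕ 0xEC = 0x1D
  0x1D ⊕ 0x5F = 0x42
  0x42 ⊕ 0x41 = 0x03
  0x03 ⊕ 0xFB = 0xF8
  0xF8 ⊕ 0x27 = 0xDF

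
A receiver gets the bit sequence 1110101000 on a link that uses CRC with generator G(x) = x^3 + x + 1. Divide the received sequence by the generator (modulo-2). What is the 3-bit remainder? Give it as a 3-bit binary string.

011

Modulo-2 division of 1110101000 by 1011:
  pos 0: 1110 XOR 1011 = 0101
  pos 1: 1011 XOR 1011 = 0000
  pos 6: 1000 XOR 1011 = 0011
Remainder = 011 (nonzero — an error is detected).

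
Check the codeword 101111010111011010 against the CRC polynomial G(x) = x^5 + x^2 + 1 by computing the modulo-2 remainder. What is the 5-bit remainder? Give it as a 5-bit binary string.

11011

Modulo-2 division of 101111010111011010 by 100101:
  pos 0: 101111 XOR 100101 = 001010
  pos 2: 101001 XOR 100101 = 001100
  pos 4: 110001 XOR 100101 = 010100
  pos 5: 101001 XOR 100101 = 001100
  pos 7: 110010 XOR 100101 = 010111
  pos 8: 101111 XOR 100101 = 001010
  pos 10: 101010 XOR 100101 = 001111
  pos 12: 111110 XOR 100101 = 011011
Remainder = 11011 (nonzero — an error is detected).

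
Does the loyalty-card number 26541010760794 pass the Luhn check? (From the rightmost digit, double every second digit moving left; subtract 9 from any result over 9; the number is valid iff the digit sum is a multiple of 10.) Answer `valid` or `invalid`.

From the right, keep odd positions and double even positions (subtract 9 from any doubled value over 9):
  doubled (positions 2,4,...): 9 0 5 2 2 1 4 → sum 23
  kept (positions 1,3,...): 4 7 6 0 0 4 6 → sum 27
Total = 50.
50 mod 10 = 0, so the number is valid.

valid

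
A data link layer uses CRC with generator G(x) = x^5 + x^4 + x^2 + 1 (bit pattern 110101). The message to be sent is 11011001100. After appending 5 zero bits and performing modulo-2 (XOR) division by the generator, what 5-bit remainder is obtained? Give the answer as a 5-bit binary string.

Append 5 zeros: 1101100110000000. Divide by 110101 (XOR where the leading bit is 1):
  pos 0: 110110 XOR 110101 = 000011
  pos 4: 110110 XOR 110101 = 000011
  pos 8: 110000 XOR 110101 = 000101
Remainder (last 5 bits) = 10100. This is the CRC / FCS.

10100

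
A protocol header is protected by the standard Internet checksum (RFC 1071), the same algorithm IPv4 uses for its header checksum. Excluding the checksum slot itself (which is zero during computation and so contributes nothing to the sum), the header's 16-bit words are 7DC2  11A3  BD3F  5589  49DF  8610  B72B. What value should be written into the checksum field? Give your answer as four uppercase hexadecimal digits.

D6B5

One's-complement addition (fold any carry out of bit 15 back into bit 0):
  0x7DC2 + 0x11A3 = 0x08F65
  0x8F65 + 0xBD3F = 0x14CA4 → wrap carry → 0x4CA5
  0x4CA5 + 0x5589 = 0x0A22E
  0xA22E + 0x49DF = 0x0EC0D
  0xEC0D + 0x8610 = 0x1721D → wrap carry → 0x721E
  0x721E + 0xB72B = 0x12949 → wrap carry → 0x294A
One's-complement sum = 0x294A.
Checksum = ~0x294A & 0xFFFF = 0xD6B5.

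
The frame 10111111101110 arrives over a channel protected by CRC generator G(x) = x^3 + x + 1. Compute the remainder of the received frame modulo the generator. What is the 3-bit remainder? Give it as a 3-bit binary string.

000

Modulo-2 division of 10111111101110 by 1011:
  pos 0: 1011 XOR 1011 = 0000
  pos 4: 1111 XOR 1011 = 0100
  pos 5: 1001 XOR 1011 = 0010
  pos 7: 1001 XOR 1011 = 0010
  pos 9: 1011 XOR 1011 = 0000
Remainder = 000 (zero — the frame passes the CRC check).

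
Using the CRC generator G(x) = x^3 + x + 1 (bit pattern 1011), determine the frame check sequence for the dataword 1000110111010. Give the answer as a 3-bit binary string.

111

Append 3 zeros: 1000110111010000. Divide by 1011 (XOR where the leading bit is 1):
  pos 0: 1000 XOR 1011 = 0011
  pos 2: 1111 XOR 1011 = 0100
  pos 3: 1000 XOR 1011 = 0011
  pos 5: 1111 XOR 1011 = 0100
  pos 6: 1001 XOR 1011 = 0010
  pos 8: 1001 XOR 1011 = 0010
  pos 10: 1000 XOR 1011 = 0011
  pos 12: 1100 XOR 1011 = 0111
Remainder (last 3 bits) = 111. This is the CRC / FCS.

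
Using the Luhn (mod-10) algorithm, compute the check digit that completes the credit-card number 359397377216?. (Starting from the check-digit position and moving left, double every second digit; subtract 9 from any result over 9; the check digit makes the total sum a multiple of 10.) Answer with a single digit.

4

Partial digits right→left: 6 1 2 7 7 3 7 9 3 9 5 3
Double every second digit counting from the check-digit position (so the 1st, 3rd, 5th, ... of the partial from the right).
  doubled (with −9 where >9): 3 4 5 5 6 1 → sum 24
  kept as-is: 1 7 3 9 9 3 → sum 32
Total = 24 + 32 = 56.
Check digit = (10 − (56 mod 10)) mod 10 = 4.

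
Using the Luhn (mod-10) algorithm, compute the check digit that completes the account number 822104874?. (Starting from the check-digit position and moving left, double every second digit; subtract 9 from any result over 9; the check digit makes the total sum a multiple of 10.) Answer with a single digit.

Partial digits right→left: 4 7 8 4 0 1 2 2 8
Double every second digit counting from the check-digit position (so the 1st, 3rd, 5th, ... of the partial from the right).
  doubled (with −9 where >9): 8 7 0 4 7 → sum 26
  kept as-is: 7 4 1 2 → sum 14
Total = 26 + 14 = 40.
Check digit = (10 − (40 mod 10)) mod 10 = 0.

0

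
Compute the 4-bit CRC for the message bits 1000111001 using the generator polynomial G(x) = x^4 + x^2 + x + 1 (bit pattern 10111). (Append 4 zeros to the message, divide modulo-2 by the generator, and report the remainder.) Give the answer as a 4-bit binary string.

1011

Append 4 zeros: 10001110010000. Divide by 10111 (XOR where the leading bit is 1):
  pos 0: 10001 XOR 10111 = 00110
  pos 2: 11011 XOR 10111 = 01100
  pos 3: 11000 XOR 10111 = 01111
  pos 4: 11110 XOR 10111 = 01001
  pos 5: 10011 XOR 10111 = 00100
  pos 7: 10000 XOR 10111 = 00111
  pos 9: 11100 XOR 10111 = 01011
Remainder (last 4 bits) = 1011. This is the CRC / FCS.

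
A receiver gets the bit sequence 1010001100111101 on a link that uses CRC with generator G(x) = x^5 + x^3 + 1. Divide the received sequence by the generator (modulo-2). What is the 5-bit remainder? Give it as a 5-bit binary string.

Modulo-2 division of 1010001100111101 by 101001:
  pos 0: 101000 XOR 101001 = 000001
  pos 5: 111001 XOR 101001 = 010000
  pos 6: 100001 XOR 101001 = 001000
  pos 8: 100011 XOR 101001 = 001010
  pos 10: 101001 XOR 101001 = 000000
Remainder = 00000 (zero — the frame passes the CRC check).

00000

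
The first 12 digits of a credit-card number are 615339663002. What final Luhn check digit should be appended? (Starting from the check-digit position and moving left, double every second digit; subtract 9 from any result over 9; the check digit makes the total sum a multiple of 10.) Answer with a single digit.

3

Partial digits right→left: 2 0 0 3 6 6 9 3 3 5 1 6
Double every second digit counting from the check-digit position (so the 1st, 3rd, 5th, ... of the partial from the right).
  doubled (with −9 where >9): 4 0 3 9 6 2 → sum 24
  kept as-is: 0 3 6 3 5 6 → sum 23
Total = 24 + 23 = 47.
Check digit = (10 − (47 mod 10)) mod 10 = 3.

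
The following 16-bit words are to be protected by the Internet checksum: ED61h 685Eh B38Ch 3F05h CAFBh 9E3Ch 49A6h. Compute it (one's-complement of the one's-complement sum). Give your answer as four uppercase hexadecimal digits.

04CF

One's-complement addition (fold any carry out of bit 15 back into bit 0):
  0xED61 + 0x685E = 0x155BF → wrap carry → 0x55C0
  0x55C0 + 0xB38C = 0x1094C → wrap carry → 0x094D
  0x094D + 0x3F05 = 0x04852
  0x4852 + 0xCAFB = 0x1134D → wrap carry → 0x134E
  0x134E + 0x9E3C = 0x0B18A
  0xB18A + 0x49A6 = 0x0FB30
One's-complement sum = 0xFB30.
Checksum = ~0xFB30 & 0xFFFF = 0x04CF.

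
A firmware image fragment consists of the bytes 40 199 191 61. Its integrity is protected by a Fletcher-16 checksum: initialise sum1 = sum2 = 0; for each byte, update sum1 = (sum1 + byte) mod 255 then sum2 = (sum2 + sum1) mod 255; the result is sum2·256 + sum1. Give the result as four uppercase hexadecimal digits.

B4EC

Running sums (mod 255):
  after byte 0 (40): sum1=40, sum2=40
  after byte 1 (199): sum1=239, sum2=24
  after byte 2 (191): sum1=175, sum2=199
  after byte 3 (61): sum1=236, sum2=180
Checksum = sum2·256 + sum1 = 180·256 + 236 = 46316 = 0xB4EC.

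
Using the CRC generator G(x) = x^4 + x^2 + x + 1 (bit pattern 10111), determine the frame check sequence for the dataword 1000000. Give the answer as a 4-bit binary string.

Append 4 zeros: 10000000000. Divide by 10111 (XOR where the leading bit is 1):
  pos 0: 10000 XOR 10111 = 00111
  pos 2: 11100 XOR 10111 = 01011
  pos 3: 10110 XOR 10111 = 00001
Remainder (last 4 bits) = 1000. This is the CRC / FCS.

1000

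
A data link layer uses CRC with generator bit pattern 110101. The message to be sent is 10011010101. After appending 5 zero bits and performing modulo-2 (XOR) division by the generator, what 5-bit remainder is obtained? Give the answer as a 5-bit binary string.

10100

Append 5 zeros: 1001101010100000. Divide by 110101 (XOR where the leading bit is 1):
  pos 0: 100110 XOR 110101 = 010011
  pos 1: 100111 XOR 110101 = 010010
  pos 2: 100100 XOR 110101 = 010001
  pos 3: 100011 XOR 110101 = 010110
  pos 4: 101100 XOR 110101 = 011001
  pos 5: 110011 XOR 110101 = 000110
  pos 8: 110000 XOR 110101 = 000101
Remainder (last 5 bits) = 10100. This is the CRC / FCS.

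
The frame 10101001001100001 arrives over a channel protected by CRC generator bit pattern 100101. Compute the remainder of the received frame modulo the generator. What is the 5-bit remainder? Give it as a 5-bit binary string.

11100

Modulo-2 division of 10101001001100001 by 100101:
  pos 0: 101010 XOR 100101 = 001111
  pos 2: 111101 XOR 100101 = 011000
  pos 3: 110000 XOR 100101 = 010101
  pos 4: 101010 XOR 100101 = 001111
  pos 6: 111111 XOR 100101 = 011010
  pos 7: 110100 XOR 100101 = 010001
  pos 8: 100010 XOR 100101 = 000111
  pos 11: 111001 XOR 100101 = 011100
Remainder = 11100 (nonzero — an error is detected).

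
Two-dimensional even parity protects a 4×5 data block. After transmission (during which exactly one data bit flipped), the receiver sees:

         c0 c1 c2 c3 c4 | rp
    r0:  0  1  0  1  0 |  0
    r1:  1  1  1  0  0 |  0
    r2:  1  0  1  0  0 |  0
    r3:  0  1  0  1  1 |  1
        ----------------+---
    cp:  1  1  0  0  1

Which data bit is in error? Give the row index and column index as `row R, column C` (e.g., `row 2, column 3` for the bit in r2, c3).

row 1, column 0

Recompute each row's even parity and compare to rp:
  r0: data parity 0, sent rp 0 → ok
  r1: data parity 1, sent rp 0 → mismatch
  r2: data parity 0, sent rp 0 → ok
  r3: data parity 1, sent rp 1 → ok
Recompute each column's even parity and compare to cp:
  c0: data parity 0, sent cp 1 → mismatch
  c1: data parity 1, sent cp 1 → ok
  c2: data parity 0, sent cp 0 → ok
  c3: data parity 0, sent cp 0 → ok
  c4: data parity 1, sent cp 1 → ok
Exactly one row (r1) and one column (c0) fail → the flipped bit is at their intersection.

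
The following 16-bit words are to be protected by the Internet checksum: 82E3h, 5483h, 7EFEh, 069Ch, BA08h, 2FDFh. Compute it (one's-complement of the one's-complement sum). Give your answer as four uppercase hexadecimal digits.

B916

One's-complement addition (fold any carry out of bit 15 back into bit 0):
  0x82E3 + 0x5483 = 0x0D766
  0xD766 + 0x7EFE = 0x15664 → wrap carry → 0x5665
  0x5665 + 0x069C = 0x05D01
  0x5D01 + 0xBA08 = 0x11709 → wrap carry → 0x170A
  0x170A + 0x2FDF = 0x046E9
One's-complement sum = 0x46E9.
Checksum = ~0x46E9 & 0xFFFF = 0xB916.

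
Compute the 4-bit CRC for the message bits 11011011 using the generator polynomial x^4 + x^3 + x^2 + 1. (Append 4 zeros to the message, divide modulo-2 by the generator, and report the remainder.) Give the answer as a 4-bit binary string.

1100

Append 4 zeros: 110110110000. Divide by 11101 (XOR where the leading bit is 1):
  pos 0: 11011 XOR 11101 = 00110
  pos 2: 11001 XOR 11101 = 00100
  pos 4: 10010 XOR 11101 = 01111
  pos 5: 11110 XOR 11101 = 00011
Remainder (last 4 bits) = 1100. This is the CRC / FCS.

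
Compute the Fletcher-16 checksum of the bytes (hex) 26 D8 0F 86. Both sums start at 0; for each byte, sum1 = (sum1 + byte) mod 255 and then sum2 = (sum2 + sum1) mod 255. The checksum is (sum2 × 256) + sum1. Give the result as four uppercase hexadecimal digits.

Running sums (mod 255):
  after byte 0 (26): sum1=38, sum2=38
  after byte 1 (D8): sum1=254, sum2=37
  after byte 2 (0F): sum1=14, sum2=51
  after byte 3 (86): sum1=148, sum2=199
Checksum = sum2·256 + sum1 = 199·256 + 148 = 51092 = 0xC794.

C794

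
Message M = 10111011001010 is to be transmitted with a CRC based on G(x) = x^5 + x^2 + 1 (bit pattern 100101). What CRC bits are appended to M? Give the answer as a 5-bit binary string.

Append 5 zeros: 1011101100101000000. Divide by 100101 (XOR where the leading bit is 1):
  pos 0: 101110 XOR 100101 = 001011
  pos 2: 101111 XOR 100101 = 001010
  pos 4: 101000 XOR 100101 = 001101
  pos 6: 110110 XOR 100101 = 010011
  pos 7: 100111 XOR 100101 = 000010
  pos 11: 100000 XOR 100101 = 000101
Remainder (last 5 bits) = 10100. This is the CRC / FCS.

10100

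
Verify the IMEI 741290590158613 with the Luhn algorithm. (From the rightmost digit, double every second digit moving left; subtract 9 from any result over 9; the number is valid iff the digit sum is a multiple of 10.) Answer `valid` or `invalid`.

invalid

From the right, keep odd positions and double even positions (subtract 9 from any doubled value over 9):
  doubled (positions 2,4,...): 2 7 2 9 0 4 8 → sum 32
  kept (positions 1,3,...): 3 6 5 0 5 9 1 7 → sum 36
Total = 68.
68 mod 10 = 8, so the number is invalid.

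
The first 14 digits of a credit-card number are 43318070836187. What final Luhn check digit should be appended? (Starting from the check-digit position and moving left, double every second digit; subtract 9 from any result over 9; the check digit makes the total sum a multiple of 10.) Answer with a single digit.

5

Partial digits right→left: 7 8 1 6 3 8 0 7 0 8 1 3 3 4
Double every second digit counting from the check-digit position (so the 1st, 3rd, 5th, ... of the partial from the right).
  doubled (with −9 where >9): 5 2 6 0 0 2 6 → sum 21
  kept as-is: 8 6 8 7 8 3 4 → sum 44
Total = 21 + 44 = 65.
Check digit = (10 − (65 mod 10)) mod 10 = 5.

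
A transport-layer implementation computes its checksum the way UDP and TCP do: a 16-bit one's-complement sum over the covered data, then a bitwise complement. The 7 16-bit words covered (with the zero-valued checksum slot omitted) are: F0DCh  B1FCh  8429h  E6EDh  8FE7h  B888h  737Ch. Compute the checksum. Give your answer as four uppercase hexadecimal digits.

3622

One's-complement addition (fold any carry out of bit 15 back into bit 0):
  0xF0DC + 0xB1FC = 0x1A2D8 → wrap carry → 0xA2D9
  0xA2D9 + 0x8429 = 0x12702 → wrap carry → 0x2703
  0x2703 + 0xE6ED = 0x10DF0 → wrap carry → 0x0DF1
  0x0DF1 + 0x8FE7 = 0x09DD8
  0x9DD8 + 0xB888 = 0x15660 → wrap carry → 0x5661
  0x5661 + 0x737C = 0x0C9DD
One's-complement sum = 0xC9DD.
Checksum = ~0xC9DD & 0xFFFF = 0x3622.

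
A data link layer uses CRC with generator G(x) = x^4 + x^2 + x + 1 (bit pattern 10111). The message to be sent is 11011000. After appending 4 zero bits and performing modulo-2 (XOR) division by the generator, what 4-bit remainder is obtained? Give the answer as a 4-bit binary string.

1100

Append 4 zeros: 110110000000. Divide by 10111 (XOR where the leading bit is 1):
  pos 0: 11011 XOR 10111 = 01100
  pos 1: 11000 XOR 10111 = 01111
  pos 2: 11110 XOR 10111 = 01001
  pos 3: 10010 XOR 10111 = 00101
  pos 5: 10100 XOR 10111 = 00011
Remainder (last 4 bits) = 1100. This is the CRC / FCS.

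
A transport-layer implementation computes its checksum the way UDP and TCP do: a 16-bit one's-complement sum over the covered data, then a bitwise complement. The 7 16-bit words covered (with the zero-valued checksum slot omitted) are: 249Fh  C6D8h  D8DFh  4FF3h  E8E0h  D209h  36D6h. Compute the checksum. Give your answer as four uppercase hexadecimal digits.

One's-complement addition (fold any carry out of bit 15 back into bit 0):
  0x249F + 0xC6D8 = 0x0EB77
  0xEB77 + 0xD8DF = 0x1C456 → wrap carry → 0xC457
  0xC457 + 0x4FF3 = 0x1144A → wrap carry → 0x144B
  0x144B + 0xE8E0 = 0x0FD2B
  0xFD2B + 0xD209 = 0x1CF34 → wrap carry → 0xCF35
  0xCF35 + 0x36D6 = 0x1060B → wrap carry → 0x060C
One's-complement sum = 0x060C.
Checksum = ~0x060C & 0xFFFF = 0xF9F3.

F9F3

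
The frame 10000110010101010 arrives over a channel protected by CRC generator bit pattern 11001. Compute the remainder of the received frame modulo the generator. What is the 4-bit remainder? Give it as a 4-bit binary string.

0011

Modulo-2 division of 10000110010101010 by 11001:
  pos 0: 10000 XOR 11001 = 01001
  pos 1: 10011 XOR 11001 = 01010
  pos 2: 10101 XOR 11001 = 01100
  pos 3: 11000 XOR 11001 = 00001
  pos 7: 10101 XOR 11001 = 01100
  pos 8: 11000 XOR 11001 = 00001
  pos 12: 11010 XOR 11001 = 00011
Remainder = 0011 (nonzero — an error is detected).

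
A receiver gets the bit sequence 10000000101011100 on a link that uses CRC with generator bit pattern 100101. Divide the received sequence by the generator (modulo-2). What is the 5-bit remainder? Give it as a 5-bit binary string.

Modulo-2 division of 10000000101011100 by 100101:
  pos 0: 100000 XOR 100101 = 000101
  pos 3: 101001 XOR 100101 = 001100
  pos 5: 110001 XOR 100101 = 010100
  pos 6: 101000 XOR 100101 = 001101
  pos 8: 110111 XOR 100101 = 010010
  pos 9: 100101 XOR 100101 = 000000
Remainder = 00000 (zero — the frame passes the CRC check).

00000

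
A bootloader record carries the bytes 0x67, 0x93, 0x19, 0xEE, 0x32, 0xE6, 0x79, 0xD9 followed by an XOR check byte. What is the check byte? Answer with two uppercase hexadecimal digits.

XOR the bytes together:
  start with 0x67
  0x67 ⊕ 0x93 = 0xF4
  0xF4 ⊕ 0x19 = 0xED
  0xED ⊕ 0xEE = 0x03
  0x03 ⊕ 0x32 = 0x31
  0x31 ⊕ 0xE6 = 0xD7
  0xD7 ⊕ 0x79 = 0xAE
  0xAE ⊕ 0xD9 = 0x77

77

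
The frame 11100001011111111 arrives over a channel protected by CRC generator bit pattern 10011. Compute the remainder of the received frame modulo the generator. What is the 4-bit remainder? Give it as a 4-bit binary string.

Modulo-2 division of 11100001011111111 by 10011:
  pos 0: 11100 XOR 10011 = 01111
  pos 1: 11110 XOR 10011 = 01101
  pos 2: 11010 XOR 10011 = 01001
  pos 3: 10011 XOR 10011 = 00000
  pos 9: 11111 XOR 10011 = 01100
  pos 10: 11001 XOR 10011 = 01010
  pos 11: 10101 XOR 10011 = 00110
Remainder = 1101 (nonzero — an error is detected).

1101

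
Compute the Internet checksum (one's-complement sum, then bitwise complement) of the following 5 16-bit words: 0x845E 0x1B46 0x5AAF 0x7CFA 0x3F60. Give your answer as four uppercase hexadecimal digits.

4951

One's-complement addition (fold any carry out of bit 15 back into bit 0):
  0x845E + 0x1B46 = 0x09FA4
  0x9FA4 + 0x5AAF = 0x0FA53
  0xFA53 + 0x7CFA = 0x1774D → wrap carry → 0x774E
  0x774E + 0x3F60 = 0x0B6AE
One's-complement sum = 0xB6AE.
Checksum = ~0xB6AE & 0xFFFF = 0x4951.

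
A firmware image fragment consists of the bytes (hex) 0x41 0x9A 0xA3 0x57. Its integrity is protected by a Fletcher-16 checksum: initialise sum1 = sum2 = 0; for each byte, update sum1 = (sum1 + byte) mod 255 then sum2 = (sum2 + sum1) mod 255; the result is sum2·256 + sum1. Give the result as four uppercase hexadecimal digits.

73D6

Running sums (mod 255):
  after byte 0 (0x41): sum1=65, sum2=65
  after byte 1 (0x9A): sum1=219, sum2=29
  after byte 2 (0xA3): sum1=127, sum2=156
  after byte 3 (0x57): sum1=214, sum2=115
Checksum = sum2·256 + sum1 = 115·256 + 214 = 29654 = 0x73D6.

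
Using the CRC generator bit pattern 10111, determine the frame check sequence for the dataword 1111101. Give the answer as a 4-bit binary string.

Append 4 zeros: 11111010000. Divide by 10111 (XOR where the leading bit is 1):
  pos 0: 11111 XOR 10111 = 01000
  pos 1: 10000 XOR 10111 = 00111
  pos 3: 11110 XOR 10111 = 01001
  pos 4: 10010 XOR 10111 = 00101
  pos 6: 10100 XOR 10111 = 00011
Remainder (last 4 bits) = 0011. This is the CRC / FCS.

0011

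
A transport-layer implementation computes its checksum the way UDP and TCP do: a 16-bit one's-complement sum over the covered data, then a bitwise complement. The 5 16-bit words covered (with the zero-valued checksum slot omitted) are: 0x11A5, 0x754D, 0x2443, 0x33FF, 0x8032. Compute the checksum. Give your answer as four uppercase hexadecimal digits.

A098

One's-complement addition (fold any carry out of bit 15 back into bit 0):
  0x11A5 + 0x754D = 0x086F2
  0x86F2 + 0x2443 = 0x0AB35
  0xAB35 + 0x33FF = 0x0DF34
  0xDF34 + 0x8032 = 0x15F66 → wrap carry → 0x5F67
One's-complement sum = 0x5F67.
Checksum = ~0x5F67 & 0xFFFF = 0xA098.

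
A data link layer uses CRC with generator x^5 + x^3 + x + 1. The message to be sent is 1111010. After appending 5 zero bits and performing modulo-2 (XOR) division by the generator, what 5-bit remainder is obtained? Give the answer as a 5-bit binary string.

Append 5 zeros: 111101000000. Divide by 101011 (XOR where the leading bit is 1):
  pos 0: 111101 XOR 101011 = 010110
  pos 1: 101100 XOR 101011 = 000111
  pos 4: 111000 XOR 101011 = 010011
  pos 5: 100110 XOR 101011 = 001101
Remainder (last 5 bits) = 11010. This is the CRC / FCS.

11010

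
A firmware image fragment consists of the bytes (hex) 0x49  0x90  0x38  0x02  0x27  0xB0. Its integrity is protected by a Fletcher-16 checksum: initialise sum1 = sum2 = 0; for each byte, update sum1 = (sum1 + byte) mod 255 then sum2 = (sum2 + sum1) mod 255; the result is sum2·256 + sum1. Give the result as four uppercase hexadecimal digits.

Running sums (mod 255):
  after byte 0 (0x49): sum1=73, sum2=73
  after byte 1 (0x90): sum1=217, sum2=35
  after byte 2 (0x38): sum1=18, sum2=53
  after byte 3 (0x02): sum1=20, sum2=73
  after byte 4 (0x27): sum1=59, sum2=132
  after byte 5 (0xB0): sum1=235, sum2=112
Checksum = sum2·256 + sum1 = 112·256 + 235 = 28907 = 0x70EB.

70EB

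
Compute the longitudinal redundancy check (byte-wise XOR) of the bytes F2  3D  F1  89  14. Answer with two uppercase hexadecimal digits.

XOR the bytes together:
  start with 0xF2
  0xF2 ⊕ 0x3D = 0xCF
  0xCF ⊕ 0xF1 = 0x3E
  0x3E ⊕ 0x89 = 0xB7
  0xB7 ⊕ 0x14 = 0xA3

A3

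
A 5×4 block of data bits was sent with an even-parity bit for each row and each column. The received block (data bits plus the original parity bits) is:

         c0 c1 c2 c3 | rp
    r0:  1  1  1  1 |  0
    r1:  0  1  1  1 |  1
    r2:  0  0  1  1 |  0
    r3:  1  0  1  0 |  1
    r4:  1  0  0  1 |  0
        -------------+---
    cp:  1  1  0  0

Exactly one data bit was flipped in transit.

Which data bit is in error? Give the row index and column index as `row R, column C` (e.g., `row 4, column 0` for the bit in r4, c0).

Recompute each row's even parity and compare to rp:
  r0: data parity 0, sent rp 0 → ok
  r1: data parity 1, sent rp 1 → ok
  r2: data parity 0, sent rp 0 → ok
  r3: data parity 0, sent rp 1 → mismatch
  r4: data parity 0, sent rp 0 → ok
Recompute each column's even parity and compare to cp:
  c0: data parity 1, sent cp 1 → ok
  c1: data parity 0, sent cp 1 → mismatch
  c2: data parity 0, sent cp 0 → ok
  c3: data parity 0, sent cp 0 → ok
Exactly one row (r3) and one column (c1) fail → the flipped bit is at their intersection.

row 3, column 1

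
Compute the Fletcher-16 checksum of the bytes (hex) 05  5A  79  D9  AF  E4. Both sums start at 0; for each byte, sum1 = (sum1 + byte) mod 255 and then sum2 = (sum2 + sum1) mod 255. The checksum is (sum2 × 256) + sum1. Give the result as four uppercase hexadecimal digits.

9947

Running sums (mod 255):
  after byte 0 (05): sum1=5, sum2=5
  after byte 1 (5A): sum1=95, sum2=100
  after byte 2 (79): sum1=216, sum2=61
  after byte 3 (D9): sum1=178, sum2=239
  after byte 4 (AF): sum1=98, sum2=82
  after byte 5 (E4): sum1=71, sum2=153
Checksum = sum2·256 + sum1 = 153·256 + 71 = 39239 = 0x9947.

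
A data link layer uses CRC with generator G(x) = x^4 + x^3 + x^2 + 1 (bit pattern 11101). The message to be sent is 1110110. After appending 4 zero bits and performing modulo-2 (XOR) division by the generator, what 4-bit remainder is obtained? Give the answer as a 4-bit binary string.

Append 4 zeros: 11101100000. Divide by 11101 (XOR where the leading bit is 1):
  pos 0: 11101 XOR 11101 = 00000
  pos 5: 10000 XOR 11101 = 01101
  pos 6: 11010 XOR 11101 = 00111
Remainder (last 4 bits) = 0111. This is the CRC / FCS.

0111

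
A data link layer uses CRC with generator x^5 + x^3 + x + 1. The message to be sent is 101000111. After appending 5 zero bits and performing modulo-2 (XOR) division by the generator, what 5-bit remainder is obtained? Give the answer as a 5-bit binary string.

Append 5 zeros: 10100011100000. Divide by 101011 (XOR where the leading bit is 1):
  pos 0: 101000 XOR 101011 = 000011
  pos 4: 111110 XOR 101011 = 010101
  pos 5: 101010 XOR 101011 = 000001
Remainder (last 5 bits) = 01000. This is the CRC / FCS.

01000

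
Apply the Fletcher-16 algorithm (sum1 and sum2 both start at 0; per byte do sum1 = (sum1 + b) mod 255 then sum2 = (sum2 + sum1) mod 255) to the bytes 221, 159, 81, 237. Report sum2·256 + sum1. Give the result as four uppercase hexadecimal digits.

E6BC

Running sums (mod 255):
  after byte 0 (221): sum1=221, sum2=221
  after byte 1 (159): sum1=125, sum2=91
  after byte 2 (81): sum1=206, sum2=42
  after byte 3 (237): sum1=188, sum2=230
Checksum = sum2·256 + sum1 = 230·256 + 188 = 59068 = 0xE6BC.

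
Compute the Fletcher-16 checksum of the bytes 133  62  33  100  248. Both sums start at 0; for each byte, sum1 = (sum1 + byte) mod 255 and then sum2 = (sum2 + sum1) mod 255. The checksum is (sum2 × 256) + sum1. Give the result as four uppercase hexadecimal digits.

Running sums (mod 255):
  after byte 0 (133): sum1=133, sum2=133
  after byte 1 (62): sum1=195, sum2=73
  after byte 2 (33): sum1=228, sum2=46
  after byte 3 (100): sum1=73, sum2=119
  after byte 4 (248): sum1=66, sum2=185
Checksum = sum2·256 + sum1 = 185·256 + 66 = 47426 = 0xB942.

B942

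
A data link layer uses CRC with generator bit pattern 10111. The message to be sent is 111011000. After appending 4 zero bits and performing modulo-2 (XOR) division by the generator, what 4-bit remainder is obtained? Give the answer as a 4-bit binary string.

Append 4 zeros: 1110110000000. Divide by 10111 (XOR where the leading bit is 1):
  pos 0: 11101 XOR 10111 = 01010
  pos 1: 10101 XOR 10111 = 00010
  pos 4: 10000 XOR 10111 = 00111
  pos 6: 11100 XOR 10111 = 01011
  pos 7: 10110 XOR 10111 = 00001
Remainder (last 4 bits) = 0010. This is the CRC / FCS.

0010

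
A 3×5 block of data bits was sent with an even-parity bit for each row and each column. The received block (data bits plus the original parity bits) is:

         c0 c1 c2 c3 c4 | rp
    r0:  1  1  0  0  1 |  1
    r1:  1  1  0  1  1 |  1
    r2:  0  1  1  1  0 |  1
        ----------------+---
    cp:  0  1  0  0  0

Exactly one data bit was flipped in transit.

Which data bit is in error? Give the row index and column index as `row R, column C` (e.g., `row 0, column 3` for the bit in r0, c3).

row 1, column 2

Recompute each row's even parity and compare to rp:
  r0: data parity 1, sent rp 1 → ok
  r1: data parity 0, sent rp 1 → mismatch
  r2: data parity 1, sent rp 1 → ok
Recompute each column's even parity and compare to cp:
  c0: data parity 0, sent cp 0 → ok
  c1: data parity 1, sent cp 1 → ok
  c2: data parity 1, sent cp 0 → mismatch
  c3: data parity 0, sent cp 0 → ok
  c4: data parity 0, sent cp 0 → ok
Exactly one row (r1) and one column (c2) fail → the flipped bit is at their intersection.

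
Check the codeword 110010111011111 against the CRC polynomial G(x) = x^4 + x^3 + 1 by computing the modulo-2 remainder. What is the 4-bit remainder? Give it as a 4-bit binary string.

0000

Modulo-2 division of 110010111011111 by 11001:
  pos 0: 11001 XOR 11001 = 00000
  pos 6: 11101 XOR 11001 = 00100
  pos 8: 10011 XOR 11001 = 01010
  pos 9: 10101 XOR 11001 = 01100
  pos 10: 11001 XOR 11001 = 00000
Remainder = 0000 (zero — the frame passes the CRC check).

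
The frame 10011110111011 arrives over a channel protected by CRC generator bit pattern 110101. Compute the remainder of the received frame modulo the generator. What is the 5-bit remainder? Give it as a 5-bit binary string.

Modulo-2 division of 10011110111011 by 110101:
  pos 0: 100111 XOR 110101 = 010010
  pos 1: 100101 XOR 110101 = 010000
  pos 2: 100000 XOR 110101 = 010101
  pos 3: 101011 XOR 110101 = 011110
  pos 4: 111101 XOR 110101 = 001000
  pos 6: 100010 XOR 110101 = 010111
  pos 7: 101111 XOR 110101 = 011010
  pos 8: 110101 XOR 110101 = 000000
Remainder = 00000 (zero — the frame passes the CRC check).

00000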